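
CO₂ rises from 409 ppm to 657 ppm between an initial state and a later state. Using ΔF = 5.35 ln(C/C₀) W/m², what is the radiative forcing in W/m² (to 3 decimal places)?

CO₂ absorption bands are partially saturated, so forcing scales with the logarithm of the concentration ratio.
CO₂: 5.35 × ln(657/409) = 5.35 × ln(1.60636) = 5.35 × 0.47397 = 2.5357 W/m².

ΔF = 2.536 W/m²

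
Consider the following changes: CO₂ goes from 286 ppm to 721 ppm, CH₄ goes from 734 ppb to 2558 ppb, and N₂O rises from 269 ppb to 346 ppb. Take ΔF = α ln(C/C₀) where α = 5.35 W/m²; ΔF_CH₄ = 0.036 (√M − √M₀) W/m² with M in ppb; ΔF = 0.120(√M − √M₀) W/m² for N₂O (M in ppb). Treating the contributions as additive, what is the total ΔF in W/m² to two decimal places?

CO₂: 5.35 × ln(721/286) = 5.35 × ln(2.52098) = 5.35 × 0.92465 = 4.9469 W/m².
CH₄: 0.036 × (√2558 − √734) = 0.036 × (50.5767 − 27.0924) = 0.036 × 23.4843 = 0.8454 W/m².
N₂O: 0.120 × (√346 − √269) = 0.120 × (18.6011 − 16.4012) = 0.120 × 2.1999 = 0.2640 W/m².
Total ΔF = 4.9469 + 0.8454 + 0.2640 = 6.0563 W/m².

ΔF = 6.06 W/m²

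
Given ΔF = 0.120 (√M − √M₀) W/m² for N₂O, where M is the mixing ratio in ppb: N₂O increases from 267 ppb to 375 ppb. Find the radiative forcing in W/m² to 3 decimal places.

ΔF = 0.363 W/m²

N₂O: 0.120 × (√375 − √267) = 0.120 × (19.3649 − 16.3401) = 0.120 × 3.0248 = 0.3630 W/m².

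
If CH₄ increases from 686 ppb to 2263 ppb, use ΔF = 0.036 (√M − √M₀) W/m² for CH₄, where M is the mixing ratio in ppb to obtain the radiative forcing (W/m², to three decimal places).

ΔF = 0.770 W/m²

CH₄: 0.036 × (√2263 − √686) = 0.036 × (47.5710 − 26.1916) = 0.036 × 21.3794 = 0.7697 W/m².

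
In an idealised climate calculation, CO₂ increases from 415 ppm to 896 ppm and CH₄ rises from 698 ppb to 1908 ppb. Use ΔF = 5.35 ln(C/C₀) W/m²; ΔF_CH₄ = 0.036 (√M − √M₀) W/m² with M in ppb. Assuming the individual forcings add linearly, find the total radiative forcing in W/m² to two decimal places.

CO₂: 5.35 × ln(896/415) = 5.35 × ln(2.15904) = 5.35 × 0.76966 = 4.1177 W/m².
CH₄: 0.036 × (√1908 − √698) = 0.036 × (43.6807 − 26.4197) = 0.036 × 17.2610 = 0.6214 W/m².
Total ΔF = 4.1177 + 0.6214 = 4.7391 W/m².

ΔF = 4.74 W/m²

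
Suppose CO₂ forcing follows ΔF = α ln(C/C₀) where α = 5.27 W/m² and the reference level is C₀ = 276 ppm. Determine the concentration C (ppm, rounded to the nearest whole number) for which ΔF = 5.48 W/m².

Set 5.27 ln(C/276) = 5.48, so ln(C/276) = 5.48/5.27 = 1.03985.
Then C/276 = e^1.03985 = 2.82879, giving C = 276 × 2.82879 = 780.75 ppm.

C ≈ 781 ppm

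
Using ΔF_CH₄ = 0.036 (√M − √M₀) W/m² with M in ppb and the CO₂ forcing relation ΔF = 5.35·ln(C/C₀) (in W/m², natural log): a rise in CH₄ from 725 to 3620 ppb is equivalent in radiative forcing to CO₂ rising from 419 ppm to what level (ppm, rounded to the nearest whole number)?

C ≈ 524 ppm

CH₄ forcing: 0.036 × (√3620 − √725) = 0.036 × (60.1664 − 26.9258) = 0.036 × 33.2406 = 1.19666 W/m².
Set 5.35 ln(C/419) = 1.19666: ln(C/419) = 1.19666/5.35 = 0.22367, so C = 419 × e^0.22367 = 419 × 1.25066 = 524.03 ppm.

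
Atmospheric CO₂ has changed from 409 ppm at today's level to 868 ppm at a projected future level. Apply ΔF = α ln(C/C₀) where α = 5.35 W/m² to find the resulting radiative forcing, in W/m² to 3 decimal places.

CO₂ absorption bands are partially saturated, so forcing scales with the logarithm of the concentration ratio.
CO₂: 5.35 × ln(868/409) = 5.35 × ln(2.12225) = 5.35 × 0.75248 = 4.0258 W/m².

ΔF = 4.026 W/m²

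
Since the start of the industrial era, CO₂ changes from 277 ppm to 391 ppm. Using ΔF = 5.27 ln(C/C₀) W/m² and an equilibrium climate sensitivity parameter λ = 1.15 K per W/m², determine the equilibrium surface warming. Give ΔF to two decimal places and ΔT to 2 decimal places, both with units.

CO₂: 5.27 × ln(391/277) = 5.27 × ln(1.41155) = 5.27 × 0.34469 = 1.8165 W/m².
ΔT = λ ΔF = 1.15 × 1.82 = 2.0930 K.

ΔF = 1.82 W/m²; ΔT = 2.09 K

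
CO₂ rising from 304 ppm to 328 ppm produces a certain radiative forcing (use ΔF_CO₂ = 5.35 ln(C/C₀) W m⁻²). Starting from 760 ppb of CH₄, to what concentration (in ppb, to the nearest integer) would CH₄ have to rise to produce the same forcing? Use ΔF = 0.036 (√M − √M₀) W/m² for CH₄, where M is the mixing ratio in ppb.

CO₂ forcing: 5.35 × ln(328/304) = 5.35 × 0.075986 = 0.40653 W/m².
Set 0.036(√M − √760) = 0.40653: √M = 0.40653/0.036 + √760 = 11.2925 + 27.5681 = 38.8606.
M = (38.8606)² = 1510.15 ppb.

M ≈ 1510 ppb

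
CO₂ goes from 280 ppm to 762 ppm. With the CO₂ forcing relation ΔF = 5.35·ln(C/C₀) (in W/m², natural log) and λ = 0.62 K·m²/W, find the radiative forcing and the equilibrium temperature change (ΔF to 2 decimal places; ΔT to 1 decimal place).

ΔF = 5.36 W/m²; ΔT = 3.3 K

CO₂: 5.35 × ln(762/280) = 5.35 × ln(2.72143) = 5.35 × 1.00116 = 5.3562 W/m².
ΔT = λ ΔF = 0.62 × 5.36 = 3.3232 K.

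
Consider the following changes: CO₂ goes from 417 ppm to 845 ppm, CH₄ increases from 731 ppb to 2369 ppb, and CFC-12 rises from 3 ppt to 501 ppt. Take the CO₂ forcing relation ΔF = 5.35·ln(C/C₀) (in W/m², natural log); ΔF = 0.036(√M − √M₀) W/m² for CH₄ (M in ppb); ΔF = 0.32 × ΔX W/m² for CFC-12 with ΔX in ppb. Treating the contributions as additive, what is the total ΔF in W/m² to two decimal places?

ΔF = 4.72 W/m²

CO₂: 5.35 × ln(845/417) = 5.35 × ln(2.02638) = 5.35 × 0.70625 = 3.7784 W/m².
CH₄: 0.036 × (√2369 − √731) = 0.036 × (48.6724 − 27.0370) = 0.036 × 21.6354 = 0.7789 W/m².
CFC-12: Δ = 501 − 3 = 498 ppt = 0.498 ppb; ΔF = 0.32 × 0.498 = 0.1594 W/m².
Total ΔF = 3.7784 + 0.7789 + 0.1594 = 4.7167 W/m².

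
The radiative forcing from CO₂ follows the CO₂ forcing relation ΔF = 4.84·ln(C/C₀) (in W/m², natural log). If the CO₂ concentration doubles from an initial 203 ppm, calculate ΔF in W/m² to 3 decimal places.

Because the forcing depends only on the ratio C/C₀, the initial concentration does not enter.
ΔF = 4.84 × ln(2) = 4.84 × 0.69315 = 3.3548 W/m².

ΔF = 3.355 W/m²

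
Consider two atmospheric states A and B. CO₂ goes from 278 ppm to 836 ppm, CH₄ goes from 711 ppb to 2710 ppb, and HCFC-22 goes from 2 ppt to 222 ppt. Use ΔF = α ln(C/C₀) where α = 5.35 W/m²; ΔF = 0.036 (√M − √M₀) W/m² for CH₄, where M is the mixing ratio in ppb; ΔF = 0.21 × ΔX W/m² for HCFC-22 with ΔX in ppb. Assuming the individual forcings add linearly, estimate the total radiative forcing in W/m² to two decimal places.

ΔF = 6.85 W/m²

CO₂: 5.35 × ln(836/278) = 5.35 × ln(3.00719) = 5.35 × 1.10101 = 5.8904 W/m².
CH₄: 0.036 × (√2710 − √711) = 0.036 × (52.0577 − 26.6646) = 0.036 × 25.3931 = 0.9142 W/m².
HCFC-22: Δ = 222 − 2 = 220 ppt = 0.220 ppb; ΔF = 0.21 × 0.220 = 0.0462 W/m².
Total ΔF = 5.8904 + 0.9142 + 0.0462 = 6.8508 W/m².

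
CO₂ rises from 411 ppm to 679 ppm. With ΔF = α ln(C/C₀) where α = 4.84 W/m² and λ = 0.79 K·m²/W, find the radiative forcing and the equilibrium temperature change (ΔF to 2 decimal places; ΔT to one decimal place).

ΔF = 2.43 W/m²; ΔT = 1.9 K

CO₂: 4.84 × ln(679/411) = 4.84 × ln(1.65207) = 4.84 × 0.50203 = 2.4298 W/m².
ΔT = λ ΔF = 0.79 × 2.43 = 1.9197 K.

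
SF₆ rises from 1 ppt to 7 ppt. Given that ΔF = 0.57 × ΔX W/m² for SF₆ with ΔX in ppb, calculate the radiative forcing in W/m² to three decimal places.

ΔF = 0.003 W/m²

SF₆: Δ = 7 − 1 = 6 ppt = 0.006 ppb; ΔF = 0.57 × 0.006 = 0.0034 W/m².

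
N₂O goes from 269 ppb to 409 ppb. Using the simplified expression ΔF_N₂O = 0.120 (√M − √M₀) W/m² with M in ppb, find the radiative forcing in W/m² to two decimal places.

ΔF = 0.46 W/m²

N₂O: 0.120 × (√409 − √269) = 0.120 × (20.2237 − 16.4012) = 0.120 × 3.8225 = 0.4587 W/m².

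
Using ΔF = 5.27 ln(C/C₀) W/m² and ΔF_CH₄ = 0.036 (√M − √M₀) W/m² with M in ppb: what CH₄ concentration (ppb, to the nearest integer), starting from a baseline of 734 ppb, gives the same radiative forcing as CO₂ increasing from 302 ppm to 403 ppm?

CO₂ forcing: 5.27 × ln(403/302) = 5.27 × 0.288510 = 1.52045 W/m².
Set 0.036(√M − √734) = 1.52045: √M = 1.52045/0.036 + √734 = 42.2347 + 27.0924 = 69.3271.
M = (69.3271)² = 4806.25 ppb.

M ≈ 4806 ppb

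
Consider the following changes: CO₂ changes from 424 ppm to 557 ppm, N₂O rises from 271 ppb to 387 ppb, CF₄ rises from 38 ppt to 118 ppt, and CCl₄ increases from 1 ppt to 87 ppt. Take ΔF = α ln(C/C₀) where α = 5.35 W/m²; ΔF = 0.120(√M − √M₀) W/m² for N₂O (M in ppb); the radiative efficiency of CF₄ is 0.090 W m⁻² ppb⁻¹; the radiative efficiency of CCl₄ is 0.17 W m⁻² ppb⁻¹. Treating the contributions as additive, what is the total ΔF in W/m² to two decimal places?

CO₂: 5.35 × ln(557/424) = 5.35 × ln(1.31368) = 5.35 × 0.27283 = 1.4596 W/m².
N₂O: 0.120 × (√387 − √271) = 0.120 × (19.6723 − 16.4621) = 0.120 × 3.2102 = 0.3852 W/m².
CF₄: Δ = 118 − 38 = 80 ppt = 0.080 ppb; ΔF = 0.090 × 0.080 = 0.0072 W/m².
CCl₄: Δ = 87 − 1 = 86 ppt = 0.086 ppb; ΔF = 0.17 × 0.086 = 0.0146 W/m².
Total ΔF = 1.4596 + 0.3852 + 0.0072 + 0.0146 = 1.8666 W/m².

ΔF = 1.87 W/m²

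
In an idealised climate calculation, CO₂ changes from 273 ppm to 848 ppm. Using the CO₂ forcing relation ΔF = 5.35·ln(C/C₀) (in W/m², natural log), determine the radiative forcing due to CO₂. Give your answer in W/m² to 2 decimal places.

ΔF = 6.06 W/m²

CO₂ absorption bands are partially saturated, so forcing scales with the logarithm of the concentration ratio.
CO₂: 5.35 × ln(848/273) = 5.35 × ln(3.10623) = 5.35 × 1.13341 = 6.0637 W/m².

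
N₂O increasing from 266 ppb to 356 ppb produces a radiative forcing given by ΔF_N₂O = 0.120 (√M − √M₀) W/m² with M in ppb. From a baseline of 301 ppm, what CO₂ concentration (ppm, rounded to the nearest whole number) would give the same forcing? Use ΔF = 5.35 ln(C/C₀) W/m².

N₂O forcing: 0.120 × (√356 − √266) = 0.120 × (18.8680 − 16.3095) = 0.120 × 2.5585 = 0.30702 W/m².
Set 5.35 ln(C/301) = 0.30702: ln(C/301) = 0.30702/5.35 = 0.05739, so C = 301 × e^0.05739 = 301 × 1.05907 = 318.78 ppm.

C ≈ 319 ppm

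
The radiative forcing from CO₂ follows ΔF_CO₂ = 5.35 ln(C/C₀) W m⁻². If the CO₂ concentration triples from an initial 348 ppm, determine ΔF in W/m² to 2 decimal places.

Because the forcing depends only on the ratio C/C₀, the initial concentration does not enter.
ΔF = 5.35 × ln(3) = 5.35 × 1.09861 = 5.8776 W/m².

ΔF = 5.88 W/m²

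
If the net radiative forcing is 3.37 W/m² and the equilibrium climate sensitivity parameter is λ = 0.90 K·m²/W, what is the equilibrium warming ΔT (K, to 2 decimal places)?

ΔT = λ ΔF = 0.90 × 3.37 = 3.0330 K.

ΔT = 3.03 K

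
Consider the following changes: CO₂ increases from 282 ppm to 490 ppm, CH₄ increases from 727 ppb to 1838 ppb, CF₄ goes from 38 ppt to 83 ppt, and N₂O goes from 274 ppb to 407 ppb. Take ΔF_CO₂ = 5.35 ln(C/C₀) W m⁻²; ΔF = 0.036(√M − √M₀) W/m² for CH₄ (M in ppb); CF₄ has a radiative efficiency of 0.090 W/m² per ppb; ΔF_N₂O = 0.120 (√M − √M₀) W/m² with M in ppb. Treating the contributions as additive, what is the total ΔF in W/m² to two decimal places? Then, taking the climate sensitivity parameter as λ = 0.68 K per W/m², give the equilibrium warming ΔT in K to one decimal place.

ΔF = 3.97 W/m²; ΔT = 2.7 K

CO₂: 5.35 × ln(490/282) = 5.35 × ln(1.73759) = 5.35 × 0.55250 = 2.9559 W/m².
CH₄: 0.036 × (√1838 − √727) = 0.036 × (42.8719 − 26.9629) = 0.036 × 15.9090 = 0.5727 W/m².
CF₄: Δ = 83 − 38 = 45 ppt = 0.045 ppb; ΔF = 0.090 × 0.045 = 0.0041 W/m².
N₂O: 0.120 × (√407 − √274) = 0.120 × (20.1742 − 16.5529) = 0.120 × 3.6213 = 0.4346 W/m².
Total ΔF = 2.9559 + 0.5727 + 0.0041 + 0.4346 = 3.9673 W/m².
ΔT = λ ΔF = 0.68 × 3.97 = 2.6996 K.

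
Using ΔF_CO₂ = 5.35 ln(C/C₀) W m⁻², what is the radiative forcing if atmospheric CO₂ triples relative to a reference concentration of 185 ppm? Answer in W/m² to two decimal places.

ΔF = 5.35 × ln(3) = 5.35 × 1.09861 = 5.8776 W/m².

ΔF = 5.88 W/m²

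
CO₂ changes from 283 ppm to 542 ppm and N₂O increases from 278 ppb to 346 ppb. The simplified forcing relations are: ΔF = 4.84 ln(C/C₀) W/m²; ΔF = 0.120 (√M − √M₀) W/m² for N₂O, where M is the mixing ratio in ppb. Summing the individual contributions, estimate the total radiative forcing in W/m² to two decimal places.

CO₂: 4.84 × ln(542/283) = 4.84 × ln(1.91519) = 4.84 × 0.64982 = 3.1451 W/m².
N₂O: 0.120 × (√346 − √278) = 0.120 × (18.6011 − 16.6733) = 0.120 × 1.9278 = 0.2313 W/m².
Total ΔF = 3.1451 + 0.2313 = 3.3764 W/m².

ΔF = 3.38 W/m²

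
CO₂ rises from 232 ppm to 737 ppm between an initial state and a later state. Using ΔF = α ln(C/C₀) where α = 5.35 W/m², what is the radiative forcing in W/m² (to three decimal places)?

ΔF = 6.184 W/m²

CO₂ absorption bands are partially saturated, so forcing scales with the logarithm of the concentration ratio.
CO₂: 5.35 × ln(737/232) = 5.35 × ln(3.17672) = 5.35 × 1.15585 = 6.1838 W/m².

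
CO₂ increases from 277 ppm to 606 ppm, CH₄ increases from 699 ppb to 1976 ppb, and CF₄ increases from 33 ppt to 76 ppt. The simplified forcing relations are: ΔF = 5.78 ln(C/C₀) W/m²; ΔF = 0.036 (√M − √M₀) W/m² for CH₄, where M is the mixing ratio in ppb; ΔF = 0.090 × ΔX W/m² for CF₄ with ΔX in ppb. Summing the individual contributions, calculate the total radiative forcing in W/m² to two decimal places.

ΔF = 5.18 W/m²

CO₂: 5.78 × ln(606/277) = 5.78 × ln(2.18773) = 5.78 × 0.78286 = 4.5249 W/m².
CH₄: 0.036 × (√1976 − √699) = 0.036 × (44.4522 − 26.4386) = 0.036 × 18.0136 = 0.6485 W/m².
CF₄: Δ = 76 − 33 = 43 ppt = 0.043 ppb; ΔF = 0.090 × 0.043 = 0.0039 W/m².
Total ΔF = 4.5249 + 0.6485 + 0.0039 = 5.1773 W/m².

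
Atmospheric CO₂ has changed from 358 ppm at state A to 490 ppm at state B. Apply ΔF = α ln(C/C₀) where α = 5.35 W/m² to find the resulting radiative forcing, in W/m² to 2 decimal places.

ΔF = 1.68 W/m²

CO₂: 5.35 × ln(490/358) = 5.35 × ln(1.36872) = 5.35 × 0.31388 = 1.6793 W/m².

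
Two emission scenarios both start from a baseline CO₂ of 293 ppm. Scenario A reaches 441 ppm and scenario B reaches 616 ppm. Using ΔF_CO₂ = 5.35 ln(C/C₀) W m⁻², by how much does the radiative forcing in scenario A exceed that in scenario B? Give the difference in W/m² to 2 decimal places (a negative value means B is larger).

ΔF_A = 5.35 ln(441/293) = 5.35 × 0.40887 = 2.1875 W/m².
ΔF_B = 5.35 ln(616/293) = 5.35 × 0.74307 = 3.9754 W/m².
Difference: 2.1875 − 3.9754 = -1.7879 W/m².

ΔF_A − ΔF_B = -1.79 W/m²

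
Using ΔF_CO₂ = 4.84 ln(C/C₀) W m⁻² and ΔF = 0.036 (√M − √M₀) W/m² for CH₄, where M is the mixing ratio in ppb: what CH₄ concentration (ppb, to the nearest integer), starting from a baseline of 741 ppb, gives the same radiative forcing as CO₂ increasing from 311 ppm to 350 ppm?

CO₂ forcing: 4.84 × ln(350/311) = 4.84 × 0.118140 = 0.57180 W/m².
Set 0.036(√M − √741) = 0.57180: √M = 0.57180/0.036 + √741 = 15.8833 + 27.2213 = 43.1046.
M = (43.1046)² = 1858.01 ppb.

M ≈ 1858 ppb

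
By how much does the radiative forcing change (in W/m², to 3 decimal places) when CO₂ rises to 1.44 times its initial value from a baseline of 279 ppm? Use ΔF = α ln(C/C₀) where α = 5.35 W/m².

ΔF = 5.35 × ln(1.44) = 5.35 × 0.36464 = 1.9508 W/m².

ΔF = 1.951 W/m²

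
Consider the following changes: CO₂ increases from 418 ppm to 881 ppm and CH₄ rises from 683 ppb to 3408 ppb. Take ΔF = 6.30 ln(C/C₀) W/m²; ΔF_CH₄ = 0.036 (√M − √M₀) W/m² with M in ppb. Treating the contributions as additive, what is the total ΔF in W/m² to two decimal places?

CO₂: 6.30 × ln(881/418) = 6.30 × ln(2.10766) = 6.30 × 0.74558 = 4.6972 W/m².
CH₄: 0.036 × (√3408 − √683) = 0.036 × (58.3781 − 26.1343) = 0.036 × 32.2438 = 1.1608 W/m².
Total ΔF = 4.6972 + 1.1608 = 5.8580 W/m².

ΔF = 5.86 W/m²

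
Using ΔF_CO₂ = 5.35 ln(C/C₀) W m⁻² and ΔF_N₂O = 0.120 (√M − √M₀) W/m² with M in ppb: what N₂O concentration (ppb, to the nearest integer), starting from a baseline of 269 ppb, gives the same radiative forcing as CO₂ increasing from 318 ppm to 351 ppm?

CO₂ forcing: 5.35 × ln(351/318) = 5.35 × 0.098735 = 0.52823 W/m².
Set 0.120(√M − √269) = 0.52823: √M = 0.52823/0.120 + √269 = 4.4019 + 16.4012 = 20.8031.
M = (20.8031)² = 432.77 ppb.

M ≈ 433 ppb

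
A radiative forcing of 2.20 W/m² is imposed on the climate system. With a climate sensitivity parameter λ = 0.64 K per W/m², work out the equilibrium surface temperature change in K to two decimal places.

ΔT = λ ΔF = 0.64 × 2.20 = 1.4080 K.

ΔT = 1.41 K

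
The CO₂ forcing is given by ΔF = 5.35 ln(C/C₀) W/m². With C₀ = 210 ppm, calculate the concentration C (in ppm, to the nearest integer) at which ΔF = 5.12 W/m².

C ≈ 547 ppm

Set 5.35 ln(C/210) = 5.12, so ln(C/210) = 5.12/5.35 = 0.95701.
Then C/210 = e^0.95701 = 2.60390, giving C = 210 × 2.60390 = 546.82 ppm.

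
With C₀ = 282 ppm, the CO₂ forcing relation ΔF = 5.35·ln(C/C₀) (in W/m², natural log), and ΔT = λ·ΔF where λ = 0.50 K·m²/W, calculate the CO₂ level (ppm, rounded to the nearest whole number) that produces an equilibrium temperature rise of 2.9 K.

C ≈ 834 ppm

Required forcing: ΔF = ΔT/λ = 2.9/0.50 = 5.8000 W/m².
Then ln(C/282) = ΔF/5.35 = 5.8000/5.35 = 1.08411.
So C = 282 × e^1.08411 = 282 × 2.95681 = 833.82 ppm.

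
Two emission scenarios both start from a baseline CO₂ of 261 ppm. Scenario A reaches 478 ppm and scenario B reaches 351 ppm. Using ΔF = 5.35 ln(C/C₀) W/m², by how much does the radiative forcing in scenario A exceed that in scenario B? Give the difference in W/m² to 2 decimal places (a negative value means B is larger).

ΔF_A − ΔF_B = 1.65 W/m²

ΔF_A = 5.35 ln(478/261) = 5.35 × 0.60509 = 3.2372 W/m².
ΔF_B = 5.35 ln(351/261) = 5.35 × 0.29627 = 1.5850 W/m².
Difference: 3.2372 − 1.5850 = 1.6522 W/m².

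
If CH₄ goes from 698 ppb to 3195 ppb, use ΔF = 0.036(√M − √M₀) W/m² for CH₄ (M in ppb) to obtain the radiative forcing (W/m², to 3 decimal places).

ΔF = 1.084 W/m²

CH₄: 0.036 × (√3195 − √698) = 0.036 × (56.5243 − 26.4197) = 0.036 × 30.1046 = 1.0838 W/m².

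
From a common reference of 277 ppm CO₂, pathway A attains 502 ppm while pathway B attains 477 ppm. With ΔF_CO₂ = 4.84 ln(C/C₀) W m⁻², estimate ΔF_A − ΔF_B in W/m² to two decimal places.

ΔF_A − ΔF_B = 0.25 W/m²

ΔF_A = 4.84 ln(502/277) = 4.84 × 0.59458 = 2.8778 W/m².
ΔF_B = 4.84 ln(477/277) = 4.84 × 0.54350 = 2.6305 W/m².
Difference: 2.8778 − 2.6305 = 0.2473 W/m².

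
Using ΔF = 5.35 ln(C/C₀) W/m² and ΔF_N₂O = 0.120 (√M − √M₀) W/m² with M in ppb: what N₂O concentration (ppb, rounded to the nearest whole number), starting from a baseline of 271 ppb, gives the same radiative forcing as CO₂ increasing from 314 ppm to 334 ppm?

CO₂ forcing: 5.35 × ln(334/314) = 5.35 × 0.061748 = 0.33035 W/m².
Set 0.120(√M − √271) = 0.33035: √M = 0.33035/0.120 + √271 = 2.7529 + 16.4621 = 19.2150.
M = (19.2150)² = 369.22 ppb.

M ≈ 369 ppb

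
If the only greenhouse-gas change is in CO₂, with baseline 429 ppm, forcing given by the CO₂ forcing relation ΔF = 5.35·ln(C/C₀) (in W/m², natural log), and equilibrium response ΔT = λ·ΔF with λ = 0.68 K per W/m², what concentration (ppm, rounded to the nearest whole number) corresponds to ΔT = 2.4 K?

C ≈ 830 ppm

Required forcing: ΔF = ΔT/λ = 2.4/0.68 = 3.5294 W/m².
Then ln(C/429) = ΔF/5.35 = 3.5294/5.35 = 0.65970.
So C = 429 × e^0.65970 = 429 × 1.93421 = 829.78 ppm.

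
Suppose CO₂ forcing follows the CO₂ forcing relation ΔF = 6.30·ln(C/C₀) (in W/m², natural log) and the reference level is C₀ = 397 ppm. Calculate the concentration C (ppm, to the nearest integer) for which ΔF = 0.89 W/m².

C ≈ 457 ppm

Set 6.30 ln(C/397) = 0.89, so ln(C/397) = 0.89/6.30 = 0.14127.
Then C/397 = e^0.14127 = 1.15174, giving C = 397 × 1.15174 = 457.24 ppm.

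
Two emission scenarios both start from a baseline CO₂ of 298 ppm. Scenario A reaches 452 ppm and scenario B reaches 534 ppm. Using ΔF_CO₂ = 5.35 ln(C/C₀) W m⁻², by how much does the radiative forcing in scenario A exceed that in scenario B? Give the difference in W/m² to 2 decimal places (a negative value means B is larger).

ΔF_A − ΔF_B = -0.89 W/m²

ΔF_A = 5.35 ln(452/298) = 5.35 × 0.41659 = 2.2288 W/m².
ΔF_B = 5.35 ln(534/298) = 5.35 × 0.58330 = 3.1207 W/m².
Difference: 2.2288 − 3.1207 = -0.8919 W/m².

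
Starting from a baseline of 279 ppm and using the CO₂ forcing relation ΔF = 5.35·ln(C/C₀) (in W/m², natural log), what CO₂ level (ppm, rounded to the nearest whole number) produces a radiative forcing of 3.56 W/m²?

C ≈ 543 ppm

Set 5.35 ln(C/279) = 3.56, so ln(C/279) = 3.56/5.35 = 0.66542.
Then C/279 = e^0.66542 = 1.94531, giving C = 279 × 1.94531 = 542.74 ppm.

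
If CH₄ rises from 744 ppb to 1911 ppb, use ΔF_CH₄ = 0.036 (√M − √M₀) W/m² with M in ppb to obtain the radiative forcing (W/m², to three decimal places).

CH₄: 0.036 × (√1911 − √744) = 0.036 × (43.7150 − 27.2764) = 0.036 × 16.4386 = 0.5918 W/m².

ΔF = 0.592 W/m²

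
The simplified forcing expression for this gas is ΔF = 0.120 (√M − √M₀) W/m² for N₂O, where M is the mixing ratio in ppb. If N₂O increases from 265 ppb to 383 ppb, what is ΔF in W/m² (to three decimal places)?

N₂O: 0.120 × (√383 − √265) = 0.120 × (19.5704 − 16.2788) = 0.120 × 3.2916 = 0.3950 W/m².

ΔF = 0.395 W/m²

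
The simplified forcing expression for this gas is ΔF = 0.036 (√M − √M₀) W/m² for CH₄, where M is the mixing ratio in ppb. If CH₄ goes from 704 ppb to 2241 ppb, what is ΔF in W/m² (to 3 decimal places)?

ΔF = 0.749 W/m²

CH₄: 0.036 × (√2241 − √704) = 0.036 × (47.3392 − 26.5330) = 0.036 × 20.8062 = 0.7490 W/m².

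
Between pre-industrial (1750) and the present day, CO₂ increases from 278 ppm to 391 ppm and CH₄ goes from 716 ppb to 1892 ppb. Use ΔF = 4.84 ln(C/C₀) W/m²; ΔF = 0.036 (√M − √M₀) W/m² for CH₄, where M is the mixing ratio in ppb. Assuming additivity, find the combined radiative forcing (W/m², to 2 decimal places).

ΔF = 2.25 W/m²

CO₂: 4.84 × ln(391/278) = 4.84 × ln(1.40647) = 4.84 × 0.34108 = 1.6508 W/m².
CH₄: 0.036 × (√1892 − √716) = 0.036 × (43.4971 − 26.7582) = 0.036 × 16.7389 = 0.6026 W/m².
Total ΔF = 1.6508 + 0.6026 = 2.2534 W/m².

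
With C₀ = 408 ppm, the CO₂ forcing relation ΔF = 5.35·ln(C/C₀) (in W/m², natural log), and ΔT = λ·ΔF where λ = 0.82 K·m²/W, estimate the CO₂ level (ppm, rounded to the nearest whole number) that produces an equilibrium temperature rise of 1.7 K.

C ≈ 601 ppm

Required forcing: ΔF = ΔT/λ = 1.7/0.82 = 2.0732 W/m².
Then ln(C/408) = ΔF/5.35 = 2.0732/5.35 = 0.38751.
So C = 408 × e^0.38751 = 408 × 1.47331 = 601.11 ppm.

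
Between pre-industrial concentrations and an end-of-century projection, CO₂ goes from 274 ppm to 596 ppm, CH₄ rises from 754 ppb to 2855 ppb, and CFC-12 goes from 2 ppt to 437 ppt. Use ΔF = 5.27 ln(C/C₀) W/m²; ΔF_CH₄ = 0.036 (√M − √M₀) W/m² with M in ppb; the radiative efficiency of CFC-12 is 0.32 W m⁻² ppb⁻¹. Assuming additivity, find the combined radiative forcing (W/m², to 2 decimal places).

CO₂: 5.27 × ln(596/274) = 5.27 × ln(2.17518) = 5.27 × 0.77711 = 4.0954 W/m².
CH₄: 0.036 × (√2855 − √754) = 0.036 × (53.4322 − 27.4591) = 0.036 × 25.9731 = 0.9350 W/m².
CFC-12: Δ = 437 − 2 = 435 ppt = 0.435 ppb; ΔF = 0.32 × 0.435 = 0.1392 W/m².
Total ΔF = 4.0954 + 0.9350 + 0.1392 = 5.1696 W/m².

ΔF = 5.17 W/m²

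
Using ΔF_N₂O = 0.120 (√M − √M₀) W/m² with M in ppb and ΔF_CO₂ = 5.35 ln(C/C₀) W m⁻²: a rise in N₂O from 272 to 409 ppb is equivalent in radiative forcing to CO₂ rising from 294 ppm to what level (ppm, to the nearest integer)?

C ≈ 320 ppm

N₂O forcing: 0.120 × (√409 − √272) = 0.120 × (20.2237 − 16.4924) = 0.120 × 3.7313 = 0.44776 W/m².
Set 5.35 ln(C/294) = 0.44776: ln(C/294) = 0.44776/5.35 = 0.08369, so C = 294 × e^0.08369 = 294 × 1.08729 = 319.66 ppm.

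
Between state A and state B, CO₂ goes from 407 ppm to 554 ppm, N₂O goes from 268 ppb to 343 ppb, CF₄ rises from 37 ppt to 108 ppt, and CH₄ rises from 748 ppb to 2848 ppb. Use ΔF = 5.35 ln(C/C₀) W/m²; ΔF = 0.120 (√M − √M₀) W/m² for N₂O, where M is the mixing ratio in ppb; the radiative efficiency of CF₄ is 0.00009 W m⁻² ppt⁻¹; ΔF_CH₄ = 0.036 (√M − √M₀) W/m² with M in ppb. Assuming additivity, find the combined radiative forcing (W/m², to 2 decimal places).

ΔF = 2.85 W/m²

CO₂: 5.35 × ln(554/407) = 5.35 × ln(1.36118) = 5.35 × 0.30835 = 1.6497 W/m².
N₂O: 0.120 × (√343 − √268) = 0.120 × (18.5203 − 16.3707) = 0.120 × 2.1496 = 0.2580 W/m².
CF₄: ΔF = 0.00009 × (108 − 37) = 0.00009 × 71 = 0.0064 W/m².
CH₄: 0.036 × (√2848 − √748) = 0.036 × (53.3667 − 27.3496) = 0.036 × 26.0171 = 0.9366 W/m².
Total ΔF = 1.6497 + 0.2580 + 0.0064 + 0.9366 = 2.8507 W/m².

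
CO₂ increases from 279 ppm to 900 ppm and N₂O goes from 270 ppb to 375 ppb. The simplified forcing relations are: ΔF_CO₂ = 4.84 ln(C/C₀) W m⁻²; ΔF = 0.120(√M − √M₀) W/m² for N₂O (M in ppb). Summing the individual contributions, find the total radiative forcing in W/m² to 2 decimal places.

ΔF = 6.02 W/m²

CO₂: 4.84 × ln(900/279) = 4.84 × ln(3.22581) = 4.84 × 1.17118 = 5.6685 W/m².
N₂O: 0.120 × (√375 − √270) = 0.120 × (19.3649 − 16.4317) = 0.120 × 2.9332 = 0.3520 W/m².
Total ΔF = 5.6685 + 0.3520 = 6.0205 W/m².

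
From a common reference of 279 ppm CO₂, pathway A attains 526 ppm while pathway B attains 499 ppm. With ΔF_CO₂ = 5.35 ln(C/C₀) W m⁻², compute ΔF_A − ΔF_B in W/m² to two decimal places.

ΔF_A = 5.35 ln(526/279) = 5.35 × 0.63409 = 3.3924 W/m².
ΔF_B = 5.35 ln(499/279) = 5.35 × 0.58139 = 3.1104 W/m².
Difference: 3.3924 − 3.1104 = 0.2820 W/m².

ΔF_A − ΔF_B = 0.28 W/m²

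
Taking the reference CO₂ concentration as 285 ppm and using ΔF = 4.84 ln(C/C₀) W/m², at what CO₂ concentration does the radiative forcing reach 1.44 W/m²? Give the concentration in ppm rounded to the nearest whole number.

C ≈ 384 ppm

Set 4.84 ln(C/285) = 1.44, so ln(C/285) = 1.44/4.84 = 0.29752.
Then C/285 = e^0.29752 = 1.34652, giving C = 285 × 1.34652 = 383.76 ppm.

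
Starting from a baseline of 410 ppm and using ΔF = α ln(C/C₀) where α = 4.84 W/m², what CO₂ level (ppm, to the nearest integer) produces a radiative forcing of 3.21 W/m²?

C ≈ 796 ppm

Set 4.84 ln(C/410) = 3.21, so ln(C/410) = 3.21/4.84 = 0.66322.
Then C/410 = e^0.66322 = 1.94103, giving C = 410 × 1.94103 = 795.82 ppm.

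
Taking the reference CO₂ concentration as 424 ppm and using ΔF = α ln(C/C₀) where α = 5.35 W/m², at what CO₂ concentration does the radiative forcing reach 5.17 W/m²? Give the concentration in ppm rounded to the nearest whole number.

Set 5.35 ln(C/424) = 5.17, so ln(C/424) = 5.17/5.35 = 0.96636.
Then C/424 = e^0.96636 = 2.62836, giving C = 424 × 2.62836 = 1114.42 ppm.

C ≈ 1114 ppm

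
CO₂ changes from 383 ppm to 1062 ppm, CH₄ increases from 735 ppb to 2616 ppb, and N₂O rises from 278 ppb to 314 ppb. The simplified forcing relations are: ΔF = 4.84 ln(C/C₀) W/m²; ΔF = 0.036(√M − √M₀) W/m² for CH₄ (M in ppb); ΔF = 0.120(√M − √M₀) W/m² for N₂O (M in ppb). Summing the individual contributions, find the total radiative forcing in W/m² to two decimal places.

CO₂: 4.84 × ln(1062/383) = 4.84 × ln(2.77285) = 4.84 × 1.01988 = 4.9362 W/m².
CH₄: 0.036 × (√2616 − √735) = 0.036 × (51.1468 − 27.1109) = 0.036 × 24.0359 = 0.8653 W/m².
N₂O: 0.120 × (√314 − √278) = 0.120 × (17.7200 − 16.6733) = 0.120 × 1.0467 = 0.1256 W/m².
Total ΔF = 4.9362 + 0.8653 + 0.1256 = 5.9271 W/m².

ΔF = 5.93 W/m²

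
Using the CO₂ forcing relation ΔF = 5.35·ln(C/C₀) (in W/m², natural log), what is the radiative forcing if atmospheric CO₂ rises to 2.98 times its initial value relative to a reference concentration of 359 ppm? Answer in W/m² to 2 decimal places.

ΔF = 5.84 W/m²

ΔF = 5.35 × ln(2.98) = 5.35 × 1.09192 = 5.8418 W/m².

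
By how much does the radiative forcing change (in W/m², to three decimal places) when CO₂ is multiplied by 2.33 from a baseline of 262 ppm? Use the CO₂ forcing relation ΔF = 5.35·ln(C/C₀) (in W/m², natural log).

ΔF = 4.525 W/m²

Because the forcing depends only on the ratio C/C₀, the initial concentration does not enter.
ΔF = 5.35 × ln(2.33) = 5.35 × 0.84587 = 4.5254 W/m².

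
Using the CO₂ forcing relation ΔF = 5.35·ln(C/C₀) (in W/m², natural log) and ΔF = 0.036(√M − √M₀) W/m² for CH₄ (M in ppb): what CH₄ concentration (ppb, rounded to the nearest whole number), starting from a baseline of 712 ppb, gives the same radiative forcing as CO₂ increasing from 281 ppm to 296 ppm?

M ≈ 1184 ppb

CO₂ forcing: 5.35 × ln(296/281) = 5.35 × 0.052005 = 0.27823 W/m².
Set 0.036(√M − √712) = 0.27823: √M = 0.27823/0.036 + √712 = 7.7286 + 26.6833 = 34.4119.
M = (34.4119)² = 1184.18 ppb.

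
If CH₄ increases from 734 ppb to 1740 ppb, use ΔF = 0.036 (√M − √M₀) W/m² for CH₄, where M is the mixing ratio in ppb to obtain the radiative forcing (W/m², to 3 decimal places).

ΔF = 0.526 W/m²

CH₄: 0.036 × (√1740 − √734) = 0.036 × (41.7133 − 27.0924) = 0.036 × 14.6209 = 0.5264 W/m².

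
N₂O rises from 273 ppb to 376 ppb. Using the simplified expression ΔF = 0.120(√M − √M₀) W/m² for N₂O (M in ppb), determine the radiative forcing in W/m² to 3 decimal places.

ΔF = 0.344 W/m²

N₂O: 0.120 × (√376 − √273) = 0.120 × (19.3907 − 16.5227) = 0.120 × 2.8680 = 0.3442 W/m².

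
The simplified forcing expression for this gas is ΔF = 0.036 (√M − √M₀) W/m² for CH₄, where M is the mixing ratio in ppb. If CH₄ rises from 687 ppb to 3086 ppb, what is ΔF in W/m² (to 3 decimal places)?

CH₄: 0.036 × (√3086 − √687) = 0.036 × (55.5518 − 26.2107) = 0.036 × 29.3411 = 1.0563 W/m².

ΔF = 1.056 W/m²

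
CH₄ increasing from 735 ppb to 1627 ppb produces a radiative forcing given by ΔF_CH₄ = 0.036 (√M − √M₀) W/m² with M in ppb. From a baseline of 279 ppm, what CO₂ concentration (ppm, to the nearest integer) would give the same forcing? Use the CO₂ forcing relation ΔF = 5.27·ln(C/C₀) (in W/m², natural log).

CH₄ forcing: 0.036 × (√1627 − √735) = 0.036 × (40.3361 − 27.1109) = 0.036 × 13.2252 = 0.47611 W/m².
Set 5.27 ln(C/279) = 0.47611: ln(C/279) = 0.47611/5.27 = 0.09034, so C = 279 × e^0.09034 = 279 × 1.09455 = 305.38 ppm.

C ≈ 305 ppm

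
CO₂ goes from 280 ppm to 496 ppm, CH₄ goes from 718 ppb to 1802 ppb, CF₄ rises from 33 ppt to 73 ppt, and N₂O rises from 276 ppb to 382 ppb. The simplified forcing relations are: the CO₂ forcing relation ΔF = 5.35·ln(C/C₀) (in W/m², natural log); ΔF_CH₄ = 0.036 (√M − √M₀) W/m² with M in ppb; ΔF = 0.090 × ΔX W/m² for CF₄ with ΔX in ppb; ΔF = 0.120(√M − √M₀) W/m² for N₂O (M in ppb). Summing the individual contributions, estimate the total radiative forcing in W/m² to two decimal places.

CO₂: 5.35 × ln(496/280) = 5.35 × ln(1.77143) = 5.35 × 0.57179 = 3.0591 W/m².
CH₄: 0.036 × (√1802 − √718) = 0.036 × (42.4500 − 26.7955) = 0.036 × 15.6545 = 0.5636 W/m².
CF₄: Δ = 73 − 33 = 40 ppt = 0.040 ppb; ΔF = 0.090 × 0.040 = 0.0036 W/m².
N₂O: 0.120 × (√382 − √276) = 0.120 × (19.5448 − 16.6132) = 0.120 × 2.9316 = 0.3518 W/m².
Total ΔF = 3.0591 + 0.5636 + 0.0036 + 0.3518 = 3.9781 W/m².

ΔF = 3.98 W/m²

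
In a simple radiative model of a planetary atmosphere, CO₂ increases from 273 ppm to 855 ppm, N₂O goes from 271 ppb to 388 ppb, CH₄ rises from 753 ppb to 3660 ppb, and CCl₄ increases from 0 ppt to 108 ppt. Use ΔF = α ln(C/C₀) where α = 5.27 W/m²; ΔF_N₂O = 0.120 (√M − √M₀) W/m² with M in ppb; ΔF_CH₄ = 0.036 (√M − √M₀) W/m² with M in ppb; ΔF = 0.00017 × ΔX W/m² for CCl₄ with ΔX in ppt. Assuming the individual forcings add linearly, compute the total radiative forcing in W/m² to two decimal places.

ΔF = 7.61 W/m²

CO₂: 5.27 × ln(855/273) = 5.27 × ln(3.13187) = 5.27 × 1.14163 = 6.0164 W/m².
N₂O: 0.120 × (√388 − √271) = 0.120 × (19.6977 − 16.4621) = 0.120 × 3.2356 = 0.3883 W/m².
CH₄: 0.036 × (√3660 − √753) = 0.036 × (60.4979 − 27.4408) = 0.036 × 33.0571 = 1.1901 W/m².
CCl₄: ΔF = 0.00017 × (108 − 0) = 0.00017 × 108 = 0.0184 W/m².
Total ΔF = 6.0164 + 0.3883 + 1.1901 + 0.0184 = 7.6132 W/m².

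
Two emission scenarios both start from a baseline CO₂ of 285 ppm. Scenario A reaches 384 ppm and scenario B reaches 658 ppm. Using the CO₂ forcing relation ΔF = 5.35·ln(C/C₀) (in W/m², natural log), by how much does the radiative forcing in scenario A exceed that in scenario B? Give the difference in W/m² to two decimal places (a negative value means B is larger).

ΔF_A − ΔF_B = -2.88 W/m²

ΔF_A = 5.35 ln(384/285) = 5.35 × 0.29815 = 1.5951 W/m².
ΔF_B = 5.35 ln(658/285) = 5.35 × 0.83672 = 4.4765 W/m².
Difference: 1.5951 − 4.4765 = -2.8814 W/m².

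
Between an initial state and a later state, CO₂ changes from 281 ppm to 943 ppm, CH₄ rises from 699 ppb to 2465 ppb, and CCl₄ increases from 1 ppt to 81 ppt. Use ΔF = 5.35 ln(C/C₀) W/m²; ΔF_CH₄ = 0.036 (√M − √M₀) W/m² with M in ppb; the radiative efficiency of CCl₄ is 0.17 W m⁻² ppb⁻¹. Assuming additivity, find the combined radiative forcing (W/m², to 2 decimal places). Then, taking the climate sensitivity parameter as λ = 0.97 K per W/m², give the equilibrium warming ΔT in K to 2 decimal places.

CO₂: 5.35 × ln(943/281) = 5.35 × ln(3.35587) = 5.35 × 1.21071 = 6.4773 W/m².
CH₄: 0.036 × (√2465 − √699) = 0.036 × (49.6488 − 26.4386) = 0.036 × 23.2102 = 0.8356 W/m².
CCl₄: Δ = 81 − 1 = 80 ppt = 0.080 ppb; ΔF = 0.17 × 0.080 = 0.0136 W/m².
Total ΔF = 6.4773 + 0.8356 + 0.0136 = 7.3265 W/m².
ΔT = λ ΔF = 0.97 × 7.33 = 7.1101 K.

ΔF = 7.33 W/m²; ΔT = 7.11 K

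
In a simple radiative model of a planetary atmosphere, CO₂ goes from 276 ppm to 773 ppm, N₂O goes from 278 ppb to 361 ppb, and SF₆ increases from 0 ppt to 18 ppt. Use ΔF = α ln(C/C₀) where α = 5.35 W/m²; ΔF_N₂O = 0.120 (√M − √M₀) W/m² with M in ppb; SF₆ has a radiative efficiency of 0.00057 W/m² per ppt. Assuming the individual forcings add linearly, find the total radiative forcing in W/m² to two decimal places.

ΔF = 5.80 W/m²

CO₂: 5.35 × ln(773/276) = 5.35 × ln(2.80072) = 5.35 × 1.02988 = 5.5099 W/m².
N₂O: 0.120 × (√361 − √278) = 0.120 × (19.0000 − 16.6733) = 0.120 × 2.3267 = 0.2792 W/m².
SF₆: ΔF = 0.00057 × (18 − 0) = 0.00057 × 18 = 0.0103 W/m².
Total ΔF = 5.5099 + 0.2792 + 0.0103 = 5.7994 W/m².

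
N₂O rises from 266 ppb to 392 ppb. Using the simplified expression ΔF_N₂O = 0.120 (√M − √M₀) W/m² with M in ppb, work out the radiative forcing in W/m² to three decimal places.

N₂O: 0.120 × (√392 − √266) = 0.120 × (19.7990 − 16.3095) = 0.120 × 3.4895 = 0.4187 W/m².

ΔF = 0.419 W/m²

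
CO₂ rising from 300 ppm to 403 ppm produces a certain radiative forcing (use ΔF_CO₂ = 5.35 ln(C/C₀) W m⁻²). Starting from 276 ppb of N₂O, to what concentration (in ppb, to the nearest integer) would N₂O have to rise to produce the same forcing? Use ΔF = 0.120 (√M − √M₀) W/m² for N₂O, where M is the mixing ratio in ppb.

CO₂ forcing: 5.35 × ln(403/300) = 5.35 × 0.295154 = 1.57907 W/m².
Set 0.120(√M − √276) = 1.57907: √M = 1.57907/0.120 + √276 = 13.1589 + 16.6132 = 29.7721.
M = (29.7721)² = 886.38 ppb.

M ≈ 886 ppb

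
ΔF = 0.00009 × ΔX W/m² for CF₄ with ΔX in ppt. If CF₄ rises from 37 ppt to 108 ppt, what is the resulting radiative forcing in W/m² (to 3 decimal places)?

CF₄: ΔF = 0.00009 × (108 − 37) = 0.00009 × 71 = 0.0064 W/m².

ΔF = 0.006 W/m²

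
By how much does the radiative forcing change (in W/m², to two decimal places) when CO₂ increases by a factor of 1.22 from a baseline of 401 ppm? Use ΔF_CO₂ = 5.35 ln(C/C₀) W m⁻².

Because the forcing depends only on the ratio C/C₀, the initial concentration does not enter.
ΔF = 5.35 × ln(1.22) = 5.35 × 0.19885 = 1.0638 W/m².

ΔF = 1.06 W/m²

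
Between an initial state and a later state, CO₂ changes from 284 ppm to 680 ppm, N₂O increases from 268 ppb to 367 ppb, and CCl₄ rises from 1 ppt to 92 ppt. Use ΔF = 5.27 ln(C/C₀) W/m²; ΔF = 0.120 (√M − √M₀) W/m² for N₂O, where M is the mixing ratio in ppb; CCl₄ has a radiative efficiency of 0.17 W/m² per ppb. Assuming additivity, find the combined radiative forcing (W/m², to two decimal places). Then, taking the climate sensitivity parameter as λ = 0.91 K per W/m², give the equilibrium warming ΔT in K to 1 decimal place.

CO₂: 5.27 × ln(680/284) = 5.27 × ln(2.39437) = 5.27 × 0.87312 = 4.6013 W/m².
N₂O: 0.120 × (√367 − √268) = 0.120 × (19.1572 − 16.3707) = 0.120 × 2.7865 = 0.3344 W/m².
CCl₄: Δ = 92 − 1 = 91 ppt = 0.091 ppb; ΔF = 0.17 × 0.091 = 0.0155 W/m².
Total ΔF = 4.6013 + 0.3344 + 0.0155 = 4.9512 W/m².
ΔT = λ ΔF = 0.91 × 4.95 = 4.5045 K.

ΔF = 4.95 W/m²; ΔT = 4.5 K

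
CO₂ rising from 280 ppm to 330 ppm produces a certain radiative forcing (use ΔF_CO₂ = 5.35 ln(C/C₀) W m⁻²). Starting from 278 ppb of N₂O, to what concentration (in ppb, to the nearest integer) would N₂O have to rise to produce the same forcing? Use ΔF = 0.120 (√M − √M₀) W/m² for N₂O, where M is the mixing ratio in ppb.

CO₂ forcing: 5.35 × ln(330/280) = 5.35 × 0.164303 = 0.87902 W/m².
Set 0.120(√M − √278) = 0.87902: √M = 0.87902/0.120 + √278 = 7.3252 + 16.6733 = 23.9985.
M = (23.9985)² = 575.93 ppb.

M ≈ 576 ppb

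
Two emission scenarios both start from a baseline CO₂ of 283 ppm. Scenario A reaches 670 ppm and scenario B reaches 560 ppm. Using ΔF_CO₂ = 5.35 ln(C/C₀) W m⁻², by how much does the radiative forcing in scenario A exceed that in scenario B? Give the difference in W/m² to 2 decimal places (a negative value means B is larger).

ΔF_A = 5.35 ln(670/283) = 5.35 × 0.86183 = 4.6108 W/m².
ΔF_B = 5.35 ln(560/283) = 5.35 × 0.68249 = 3.6513 W/m².
Difference: 4.6108 − 3.6513 = 0.9595 W/m².

ΔF_A − ΔF_B = 0.96 W/m²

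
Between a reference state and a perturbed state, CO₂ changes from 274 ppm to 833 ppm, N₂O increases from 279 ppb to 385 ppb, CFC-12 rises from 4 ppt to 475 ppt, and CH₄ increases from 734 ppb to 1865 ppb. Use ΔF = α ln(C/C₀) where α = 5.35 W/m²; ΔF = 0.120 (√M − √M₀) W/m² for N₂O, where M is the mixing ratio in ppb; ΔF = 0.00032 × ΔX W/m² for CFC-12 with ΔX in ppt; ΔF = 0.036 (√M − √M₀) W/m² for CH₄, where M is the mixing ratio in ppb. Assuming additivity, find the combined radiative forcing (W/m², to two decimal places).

CO₂: 5.35 × ln(833/274) = 5.35 × ln(3.04015) = 5.35 × 1.11191 = 5.9487 W/m².
N₂O: 0.120 × (√385 − √279) = 0.120 × (19.6214 − 16.7033) = 0.120 × 2.9181 = 0.3502 W/m².
CFC-12: ΔF = 0.00032 × (475 − 4) = 0.00032 × 471 = 0.1507 W/m².
CH₄: 0.036 × (√1865 − √734) = 0.036 × (43.1856 − 27.0924) = 0.036 × 16.0932 = 0.5794 W/m².
Total ΔF = 5.9487 + 0.3502 + 0.1507 + 0.5794 = 7.0290 W/m².

ΔF = 7.03 W/m²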